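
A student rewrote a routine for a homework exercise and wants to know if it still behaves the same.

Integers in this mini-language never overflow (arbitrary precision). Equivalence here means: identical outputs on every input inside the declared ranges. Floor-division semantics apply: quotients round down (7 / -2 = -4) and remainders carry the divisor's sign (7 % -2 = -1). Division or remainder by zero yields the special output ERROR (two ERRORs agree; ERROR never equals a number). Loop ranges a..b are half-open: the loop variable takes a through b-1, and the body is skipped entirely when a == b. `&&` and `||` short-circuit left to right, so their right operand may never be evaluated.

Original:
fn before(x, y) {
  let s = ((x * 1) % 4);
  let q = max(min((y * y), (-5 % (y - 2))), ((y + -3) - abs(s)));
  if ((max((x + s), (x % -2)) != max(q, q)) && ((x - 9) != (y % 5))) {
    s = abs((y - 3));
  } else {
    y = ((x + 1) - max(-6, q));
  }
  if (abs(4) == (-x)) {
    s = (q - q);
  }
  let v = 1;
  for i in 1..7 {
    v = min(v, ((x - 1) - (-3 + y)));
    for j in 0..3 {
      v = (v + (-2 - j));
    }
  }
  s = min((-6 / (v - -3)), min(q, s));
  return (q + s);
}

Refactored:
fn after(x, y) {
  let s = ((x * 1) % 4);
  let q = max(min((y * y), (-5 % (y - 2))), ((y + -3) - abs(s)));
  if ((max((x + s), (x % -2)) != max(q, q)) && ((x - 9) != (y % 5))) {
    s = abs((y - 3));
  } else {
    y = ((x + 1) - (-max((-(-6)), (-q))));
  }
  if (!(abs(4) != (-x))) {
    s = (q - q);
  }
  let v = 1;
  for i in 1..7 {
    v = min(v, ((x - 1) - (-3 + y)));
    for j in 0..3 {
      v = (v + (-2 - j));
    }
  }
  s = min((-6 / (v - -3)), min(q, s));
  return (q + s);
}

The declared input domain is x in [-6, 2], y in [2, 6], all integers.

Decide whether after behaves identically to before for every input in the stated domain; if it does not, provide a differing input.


The suspicious-looking change has no observable effect anywhere in the declared ranges.
Tracing x=0, y=3: before: s := 0 | q := 0 | ((max((x + s), (x % -2)) != max(q, q)) && ((x - 9) != (y % 5))): false | y := 1 | (abs(4) == (-x)): false | v := 1 | iter i=1: | v := 1 | iter j=0: | v := -1 | iter j=1: | v := -4 | iter j=2: | v := -8 | iter i=2: | v := -8 | iter j=0: | v := -10 | iter j=1: | v := -13 | iter j=2: | v := -17 | iter i=3: | v := -17 | iter j=0: | v := -19 | iter j=1: | v := -22 | iter j=2: | v := -26 | iter i=4: | v := -26 | iter j=0: | v := -28 | iter j=1: | v := -31 | iter j=2: | v := -35 | iter i=5: | v := -35 | iter j=0: | v := -37 | iter j=1: | v := -40 | iter j=2: | v := -44 | iter i=6: | v := -44 | iter j=0: | v := -46 | iter j=1: | v := -49 | iter j=2: | v := -53 | s := 0 | result 0 | after: s := 0 | q := 0 | ((max((x + s), (x % -2)) != max(q, q)) && ((x - 9) != (y % 5))): false | y := 7 | (!(abs(4) != (-x))): false | v := 1 | iter i=1: | v := -5 | iter j=0: | v := -7 | iter j=1: | v := -10 | iter j=2: | v := -14 | iter i=2: | v := -14 | iter j=0: | v := -16 | iter j=1: | v := -19 | iter j=2: | v := -23 | iter i=3: | v := -23 | iter j=0: | v := -25 | iter j=1: | v := -28 | iter j=2: | v := -32 | iter i=4: | v := -32 | iter j=0: | v := -34 | iter j=1: | v := -37 | iter j=2: | v := -41 | iter i=5: | v := -41 | iter j=0: | v := -43 | iter j=1: | v := -46 | iter j=2: | v := -50 | iter i=6: | v := -50 | iter j=0: | v := -52 | iter j=1: | v := -55 | iter j=2: | v := -59 | s := 0 | result 0 — matching result 0.
Across all 45 domain points the two functions coincide.
verdict: equivalent


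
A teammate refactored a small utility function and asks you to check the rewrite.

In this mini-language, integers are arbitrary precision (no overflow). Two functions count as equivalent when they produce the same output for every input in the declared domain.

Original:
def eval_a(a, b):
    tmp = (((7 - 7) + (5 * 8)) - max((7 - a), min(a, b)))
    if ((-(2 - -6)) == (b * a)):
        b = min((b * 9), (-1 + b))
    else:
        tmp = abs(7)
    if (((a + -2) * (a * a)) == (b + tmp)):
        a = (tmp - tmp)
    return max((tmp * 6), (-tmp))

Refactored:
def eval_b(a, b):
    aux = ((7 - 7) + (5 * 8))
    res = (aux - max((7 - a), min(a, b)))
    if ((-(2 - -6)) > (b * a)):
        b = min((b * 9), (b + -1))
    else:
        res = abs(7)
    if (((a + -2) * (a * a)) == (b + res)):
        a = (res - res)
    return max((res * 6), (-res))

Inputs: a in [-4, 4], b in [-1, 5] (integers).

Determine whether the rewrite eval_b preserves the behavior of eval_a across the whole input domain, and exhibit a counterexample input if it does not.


On input a=-4, b=2, eval_a returns 174 while eval_b returns 42.
verdict: not equivalent; witness: a=-4, b=2


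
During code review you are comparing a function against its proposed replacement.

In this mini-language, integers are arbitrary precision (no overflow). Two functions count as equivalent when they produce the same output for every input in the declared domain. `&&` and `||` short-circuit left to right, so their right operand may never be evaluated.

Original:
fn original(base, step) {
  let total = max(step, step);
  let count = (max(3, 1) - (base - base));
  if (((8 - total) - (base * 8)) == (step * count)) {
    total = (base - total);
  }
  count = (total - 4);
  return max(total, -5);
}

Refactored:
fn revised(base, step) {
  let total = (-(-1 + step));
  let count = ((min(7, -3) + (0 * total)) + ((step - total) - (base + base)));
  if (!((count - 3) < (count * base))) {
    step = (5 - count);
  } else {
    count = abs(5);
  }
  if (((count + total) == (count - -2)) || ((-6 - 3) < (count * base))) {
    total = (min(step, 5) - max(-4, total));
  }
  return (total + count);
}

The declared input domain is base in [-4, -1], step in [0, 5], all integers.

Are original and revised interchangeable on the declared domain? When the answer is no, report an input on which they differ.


Try base=-4, step=0.
original: total becomes 0; next count becomes 3; next (((8 - total) - (base * 8)) == (step * count)) evaluates to false; next count becomes -4; next final value 0
revised: total becomes 1; next count becomes 4; next (!((count - 3) < (count * base))) evaluates to true; next step becomes 1; next (((count + total) == (count - -2)) || ((-6 - 3) < (count * base))) evaluates to false; next final value 5
0 and 5 differ, so these are not the same function on this domain.
verdict: not equivalent; witness: base=-4, step=0


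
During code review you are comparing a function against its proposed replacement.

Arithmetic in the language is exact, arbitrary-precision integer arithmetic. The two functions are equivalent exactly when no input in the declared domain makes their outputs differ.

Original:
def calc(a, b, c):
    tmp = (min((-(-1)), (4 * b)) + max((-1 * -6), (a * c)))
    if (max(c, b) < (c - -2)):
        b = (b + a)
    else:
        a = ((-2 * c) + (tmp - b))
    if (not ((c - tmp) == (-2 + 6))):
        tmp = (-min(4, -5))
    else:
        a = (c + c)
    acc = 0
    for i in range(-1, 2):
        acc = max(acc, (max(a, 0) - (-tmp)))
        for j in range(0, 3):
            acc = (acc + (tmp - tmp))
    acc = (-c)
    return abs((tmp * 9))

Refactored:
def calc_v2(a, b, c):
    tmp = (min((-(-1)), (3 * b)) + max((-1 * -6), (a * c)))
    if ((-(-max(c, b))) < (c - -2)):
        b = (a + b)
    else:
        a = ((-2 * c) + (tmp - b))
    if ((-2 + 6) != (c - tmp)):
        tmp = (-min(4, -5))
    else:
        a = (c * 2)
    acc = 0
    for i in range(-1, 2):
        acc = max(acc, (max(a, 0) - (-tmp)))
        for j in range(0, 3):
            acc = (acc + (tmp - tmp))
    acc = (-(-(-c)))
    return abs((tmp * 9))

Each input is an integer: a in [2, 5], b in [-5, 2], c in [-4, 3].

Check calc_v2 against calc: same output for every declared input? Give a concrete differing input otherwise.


On input a=2, b=-4, c=-2, calc returns 45 while calc_v2 returns 54.
verdict: not equivalent; witness: a=2, b=-4, c=-2


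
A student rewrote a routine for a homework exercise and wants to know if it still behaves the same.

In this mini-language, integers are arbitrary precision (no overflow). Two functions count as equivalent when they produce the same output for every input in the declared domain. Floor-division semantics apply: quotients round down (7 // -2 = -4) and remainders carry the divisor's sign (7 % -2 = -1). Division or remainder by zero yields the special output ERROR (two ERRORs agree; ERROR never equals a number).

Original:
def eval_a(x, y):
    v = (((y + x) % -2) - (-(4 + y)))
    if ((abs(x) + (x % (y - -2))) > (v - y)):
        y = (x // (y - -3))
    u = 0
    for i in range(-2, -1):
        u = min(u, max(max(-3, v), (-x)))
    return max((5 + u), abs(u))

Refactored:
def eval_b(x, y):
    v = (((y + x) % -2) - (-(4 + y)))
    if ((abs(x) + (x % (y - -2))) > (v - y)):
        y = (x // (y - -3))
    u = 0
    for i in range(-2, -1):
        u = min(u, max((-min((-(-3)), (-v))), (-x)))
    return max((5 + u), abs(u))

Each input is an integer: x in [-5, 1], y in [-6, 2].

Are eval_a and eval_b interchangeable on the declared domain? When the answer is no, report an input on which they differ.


This is a faithful refactor — min/max/abs usage differs, but the computed results match everywhere.
As a probe, take x=-3, y=2: eval_a runs v becomes 5; next ((abs(x) + (x % (y - -2))) > (v - y)) evaluates to true; next y becomes -1; next u becomes 0; next at i=-2:; next u becomes 0; next final value 5; eval_b runs v becomes 5; next ((abs(x) + (x % (y - -2))) > (v - y)) evaluates to true; next y becomes -1; next u becomes 0; next at i=-2:; next u becomes 0; next final value 5; both end at 5.
Checked all 63 inputs in the declared domain: the outputs agree on every one.
verdict: equivalent


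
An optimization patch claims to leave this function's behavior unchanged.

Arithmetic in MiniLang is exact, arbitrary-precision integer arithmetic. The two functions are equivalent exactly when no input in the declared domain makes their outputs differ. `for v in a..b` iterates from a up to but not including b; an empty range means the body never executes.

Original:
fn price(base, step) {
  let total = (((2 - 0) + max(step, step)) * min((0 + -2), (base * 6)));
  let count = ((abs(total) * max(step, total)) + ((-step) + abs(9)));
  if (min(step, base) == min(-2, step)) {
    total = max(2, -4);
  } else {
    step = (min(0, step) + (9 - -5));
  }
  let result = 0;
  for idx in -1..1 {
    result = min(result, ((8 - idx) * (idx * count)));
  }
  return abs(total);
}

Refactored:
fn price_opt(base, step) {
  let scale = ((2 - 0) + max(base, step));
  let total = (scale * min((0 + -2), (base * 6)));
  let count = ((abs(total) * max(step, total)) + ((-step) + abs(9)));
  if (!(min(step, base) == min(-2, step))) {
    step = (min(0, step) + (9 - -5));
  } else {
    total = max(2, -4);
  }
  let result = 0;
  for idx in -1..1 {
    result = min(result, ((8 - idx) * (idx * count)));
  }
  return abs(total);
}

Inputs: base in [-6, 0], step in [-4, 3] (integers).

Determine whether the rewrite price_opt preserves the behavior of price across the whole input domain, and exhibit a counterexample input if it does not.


Input base=0, step=-1: 2 from price versus 4 from price_opt.
verdict: not equivalent; witness: base=0, step=-1


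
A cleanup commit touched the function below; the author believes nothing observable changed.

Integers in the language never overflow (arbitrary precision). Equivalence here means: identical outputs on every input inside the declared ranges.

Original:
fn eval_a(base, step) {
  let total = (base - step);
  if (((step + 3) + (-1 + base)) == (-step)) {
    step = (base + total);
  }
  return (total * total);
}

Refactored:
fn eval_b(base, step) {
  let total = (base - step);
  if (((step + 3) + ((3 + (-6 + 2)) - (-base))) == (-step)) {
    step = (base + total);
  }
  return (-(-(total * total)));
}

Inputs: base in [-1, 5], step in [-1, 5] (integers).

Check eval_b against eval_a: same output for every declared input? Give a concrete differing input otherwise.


Differences: arithmetic usage differs; constant usage differs — yet all 49 inputs agree.
verdict: equivalent


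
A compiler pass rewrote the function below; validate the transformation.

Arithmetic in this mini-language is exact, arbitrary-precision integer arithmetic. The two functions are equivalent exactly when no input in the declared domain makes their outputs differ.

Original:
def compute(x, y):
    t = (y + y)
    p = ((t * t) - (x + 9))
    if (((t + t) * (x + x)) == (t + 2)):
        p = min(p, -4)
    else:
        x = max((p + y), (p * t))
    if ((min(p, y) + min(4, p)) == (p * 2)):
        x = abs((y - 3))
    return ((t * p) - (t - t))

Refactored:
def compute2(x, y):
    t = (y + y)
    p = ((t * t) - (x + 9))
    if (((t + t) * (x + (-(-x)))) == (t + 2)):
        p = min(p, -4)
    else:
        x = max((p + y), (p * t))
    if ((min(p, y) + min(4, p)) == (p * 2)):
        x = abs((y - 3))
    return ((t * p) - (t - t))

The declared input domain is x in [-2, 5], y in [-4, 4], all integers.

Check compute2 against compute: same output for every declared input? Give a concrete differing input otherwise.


Equivalent — the differences include same computation, different form, yet no declared input distinguishes the two.
Tracing x=5, y=1: compute: t := 2 | p := -10 | (((t + t) * (x + x)) == (t + 2)): false | x := -9 | ((min(p, y) + min(4, p)) == (p * 2)): true | x := 2 | result -20 | compute2: t := 2 | p := -10 | (((t + t) * (x + (-(-x)))) == (t + 2)): false | x := -9 | ((min(p, y) + min(4, p)) == (p * 2)): true | x := 2 | result -20 — matching result -20.
Across all 72 domain points the two functions coincide.
verdict: equivalent


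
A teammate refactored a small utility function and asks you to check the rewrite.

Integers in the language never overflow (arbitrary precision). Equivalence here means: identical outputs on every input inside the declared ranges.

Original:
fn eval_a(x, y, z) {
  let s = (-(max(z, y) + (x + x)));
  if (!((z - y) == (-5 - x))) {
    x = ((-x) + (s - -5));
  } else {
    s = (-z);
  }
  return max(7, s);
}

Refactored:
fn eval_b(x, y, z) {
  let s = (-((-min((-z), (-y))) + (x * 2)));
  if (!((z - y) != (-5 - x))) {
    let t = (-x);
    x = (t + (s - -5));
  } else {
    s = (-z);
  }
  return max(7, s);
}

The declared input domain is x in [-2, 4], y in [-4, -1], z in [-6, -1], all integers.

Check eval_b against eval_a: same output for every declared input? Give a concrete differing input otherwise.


On input x=-2, y=-4, z=-6, eval_a returns 8 while eval_b returns 7.
verdict: not equivalent; witness: x=-2, y=-4, z=-6


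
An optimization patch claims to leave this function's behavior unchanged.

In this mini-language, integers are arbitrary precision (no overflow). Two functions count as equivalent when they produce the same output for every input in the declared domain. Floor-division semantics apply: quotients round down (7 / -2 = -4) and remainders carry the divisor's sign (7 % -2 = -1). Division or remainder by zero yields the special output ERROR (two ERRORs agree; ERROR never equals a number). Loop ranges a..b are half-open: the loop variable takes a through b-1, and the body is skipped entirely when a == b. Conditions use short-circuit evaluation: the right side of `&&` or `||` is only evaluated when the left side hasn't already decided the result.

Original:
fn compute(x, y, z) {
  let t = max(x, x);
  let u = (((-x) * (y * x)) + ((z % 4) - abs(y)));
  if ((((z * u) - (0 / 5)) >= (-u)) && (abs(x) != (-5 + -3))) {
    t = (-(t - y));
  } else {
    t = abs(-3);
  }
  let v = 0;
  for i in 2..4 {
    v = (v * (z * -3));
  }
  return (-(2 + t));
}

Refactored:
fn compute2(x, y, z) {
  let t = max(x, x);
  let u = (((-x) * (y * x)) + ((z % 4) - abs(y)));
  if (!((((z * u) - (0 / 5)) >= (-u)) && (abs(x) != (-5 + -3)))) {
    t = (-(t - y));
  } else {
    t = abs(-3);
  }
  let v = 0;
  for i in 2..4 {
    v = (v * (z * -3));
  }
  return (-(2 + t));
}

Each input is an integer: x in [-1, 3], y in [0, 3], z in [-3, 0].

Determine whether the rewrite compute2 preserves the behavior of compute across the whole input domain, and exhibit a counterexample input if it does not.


Run the pair on x=-1, y=0, z=-3.
compute: t becomes -1; next u becomes 1; next ((((z * u) - (0 / 5)) >= (-u)) && (abs(x) != (-5 + -3))) evaluates to false; next t becomes 3; next v becomes 0; next at i=2:; next v becomes 0; next at i=3:; next v becomes 0; next final value -5
compute2: t becomes -1; next u becomes 1; next (!((((z * u) - (0 / 5)) >= (-u)) && (abs(x) != (-5 + -3)))) evaluates to true; next t becomes 1; next v becomes 0; next at i=2:; next v becomes 0; next at i=3:; next v becomes 0; next final value -3
-5 != -3, so the rewrite changes behavior.
verdict: not equivalent; witness: x=-1, y=0, z=-3


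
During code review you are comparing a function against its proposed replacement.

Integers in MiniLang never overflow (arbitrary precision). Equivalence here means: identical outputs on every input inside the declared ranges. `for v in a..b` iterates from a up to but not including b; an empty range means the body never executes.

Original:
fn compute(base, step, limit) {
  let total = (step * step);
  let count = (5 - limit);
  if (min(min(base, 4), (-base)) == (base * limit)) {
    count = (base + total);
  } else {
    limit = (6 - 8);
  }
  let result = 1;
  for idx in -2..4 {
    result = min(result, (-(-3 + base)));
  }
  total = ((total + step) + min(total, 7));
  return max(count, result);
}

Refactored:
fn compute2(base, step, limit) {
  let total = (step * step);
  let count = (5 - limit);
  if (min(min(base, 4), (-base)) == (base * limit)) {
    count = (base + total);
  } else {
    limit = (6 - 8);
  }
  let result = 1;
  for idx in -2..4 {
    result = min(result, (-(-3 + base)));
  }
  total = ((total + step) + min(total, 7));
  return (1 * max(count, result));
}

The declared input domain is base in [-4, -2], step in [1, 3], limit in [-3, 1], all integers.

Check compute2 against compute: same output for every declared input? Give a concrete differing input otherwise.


Changes here: constant usage differs, and arithmetic usage differs; the full 45-point sweep finds no disagreement.
verdict: equivalent


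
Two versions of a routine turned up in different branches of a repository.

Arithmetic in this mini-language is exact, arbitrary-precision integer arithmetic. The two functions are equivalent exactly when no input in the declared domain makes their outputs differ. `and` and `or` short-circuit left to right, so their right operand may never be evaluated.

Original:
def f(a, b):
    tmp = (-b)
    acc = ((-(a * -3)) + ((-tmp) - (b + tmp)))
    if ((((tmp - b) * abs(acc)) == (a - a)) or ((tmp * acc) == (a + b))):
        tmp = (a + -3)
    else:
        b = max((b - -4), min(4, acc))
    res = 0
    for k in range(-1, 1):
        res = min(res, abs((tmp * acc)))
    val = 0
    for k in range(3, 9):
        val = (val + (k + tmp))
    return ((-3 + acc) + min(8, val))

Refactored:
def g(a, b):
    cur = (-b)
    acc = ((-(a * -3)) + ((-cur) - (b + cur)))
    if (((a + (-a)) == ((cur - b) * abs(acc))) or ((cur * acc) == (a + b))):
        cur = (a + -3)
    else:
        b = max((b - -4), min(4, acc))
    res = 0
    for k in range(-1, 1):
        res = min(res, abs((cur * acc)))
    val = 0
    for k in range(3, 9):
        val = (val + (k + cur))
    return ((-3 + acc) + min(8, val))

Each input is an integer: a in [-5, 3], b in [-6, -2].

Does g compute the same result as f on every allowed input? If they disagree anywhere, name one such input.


Reading the diff, among the changes: arithmetic usage differs; also local variable names differ.
One worked example (a=-1, b=-5) — f: tmp := 5 | acc := -8 | ((((tmp - b) * abs(acc)) == (a - a)) or ((tmp * acc) == (a + b))): false | b := -1 | res := 0 | iter k=-1: | res := 0 | iter k=0: | res := 0 | val := 0 | iter k=3: | val := 8 | iter k=4: | val := 17 | iter k=5: | val := 27 | iter k=6: | val := 38 | iter k=7: | val := 50 | iter k=8: | val := 63 | result -3; g: cur := 5 | acc := -8 | (((a + (-a)) == ((cur - b) * abs(acc))) or ((cur * acc) == (a + b))): false | b := -1 | res := 0 | iter k=-1: | res := 0 | iter k=0: | res := 0 | val := 0 | iter k=3: | val := 8 | iter k=4: | val := 17 | iter k=5: | val := 27 | iter k=6: | val := 38 | iter k=7: | val := 50 | iter k=8: | val := 63 | result -3; agreement on -3.
An exhaustive pass over the 45 declared inputs shows identical outputs.
verdict: equivalent


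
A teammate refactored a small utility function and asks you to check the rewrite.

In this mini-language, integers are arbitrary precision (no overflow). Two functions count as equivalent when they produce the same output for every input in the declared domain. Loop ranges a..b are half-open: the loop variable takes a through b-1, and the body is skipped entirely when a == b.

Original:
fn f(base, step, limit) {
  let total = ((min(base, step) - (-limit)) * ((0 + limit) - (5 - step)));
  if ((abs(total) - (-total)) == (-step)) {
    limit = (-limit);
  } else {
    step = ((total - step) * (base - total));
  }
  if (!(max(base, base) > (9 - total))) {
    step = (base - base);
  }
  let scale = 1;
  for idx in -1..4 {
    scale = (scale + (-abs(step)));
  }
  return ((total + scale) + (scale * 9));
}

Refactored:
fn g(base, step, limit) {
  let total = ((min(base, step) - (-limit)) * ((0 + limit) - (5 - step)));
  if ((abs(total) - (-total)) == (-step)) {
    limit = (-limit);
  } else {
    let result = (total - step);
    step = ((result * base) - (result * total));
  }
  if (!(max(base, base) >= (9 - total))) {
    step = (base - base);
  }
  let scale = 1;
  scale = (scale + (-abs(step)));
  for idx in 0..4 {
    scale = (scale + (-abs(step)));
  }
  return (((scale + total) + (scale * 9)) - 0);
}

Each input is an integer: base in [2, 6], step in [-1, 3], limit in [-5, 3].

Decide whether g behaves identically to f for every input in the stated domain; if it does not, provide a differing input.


At base=3, step=-1, limit=0: f gives 16, g gives -1034.
verdict: not equivalent; witness: base=3, step=-1, limit=0


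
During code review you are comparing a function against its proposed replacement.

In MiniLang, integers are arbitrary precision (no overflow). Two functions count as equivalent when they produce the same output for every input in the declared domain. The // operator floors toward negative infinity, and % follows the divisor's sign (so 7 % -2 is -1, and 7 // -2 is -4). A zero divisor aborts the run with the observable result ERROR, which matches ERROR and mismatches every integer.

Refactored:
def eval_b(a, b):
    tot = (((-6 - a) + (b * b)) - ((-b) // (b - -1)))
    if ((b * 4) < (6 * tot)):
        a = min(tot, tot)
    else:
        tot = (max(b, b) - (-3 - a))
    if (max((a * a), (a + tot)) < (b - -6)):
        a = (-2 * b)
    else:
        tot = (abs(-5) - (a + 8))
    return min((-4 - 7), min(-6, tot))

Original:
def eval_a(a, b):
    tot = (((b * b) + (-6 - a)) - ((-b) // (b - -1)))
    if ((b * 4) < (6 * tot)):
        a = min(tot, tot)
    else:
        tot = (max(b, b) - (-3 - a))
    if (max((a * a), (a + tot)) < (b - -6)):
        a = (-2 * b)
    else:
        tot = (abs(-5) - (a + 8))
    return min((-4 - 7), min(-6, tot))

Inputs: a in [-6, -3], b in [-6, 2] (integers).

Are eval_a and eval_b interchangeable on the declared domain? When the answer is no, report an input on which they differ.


The two are interchangeable: same computation, different form, and every declared input agrees.
As a probe, take a=-4, b=-4: eval_a runs tot becomes 16; next ((b * 4) < (6 * tot)) evaluates to true; next a becomes 16; next (max((a * a), (a + tot)) < (b - -6)) evaluates to false; next tot becomes -19; next final value -19; eval_b runs tot becomes 16; next ((b * 4) < (6 * tot)) evaluates to true; next a becomes 16; next (max((a * a), (a + tot)) < (b - -6)) evaluates to false; next tot becomes -19; next final value -19; both end at -19.
Every one of the 36 inputs gives matching results.
verdict: equivalent


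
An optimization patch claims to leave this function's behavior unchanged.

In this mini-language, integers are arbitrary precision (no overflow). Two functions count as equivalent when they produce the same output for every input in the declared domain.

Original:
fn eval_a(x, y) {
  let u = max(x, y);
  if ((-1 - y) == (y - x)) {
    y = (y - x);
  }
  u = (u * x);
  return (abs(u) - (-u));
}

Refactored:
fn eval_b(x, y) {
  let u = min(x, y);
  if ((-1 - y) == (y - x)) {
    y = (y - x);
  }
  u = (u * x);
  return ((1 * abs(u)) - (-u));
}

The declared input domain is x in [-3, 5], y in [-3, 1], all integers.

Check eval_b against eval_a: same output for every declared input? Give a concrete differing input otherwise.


The rewrite breaks on x=-3, y=-2, where the results are 12 and 18.
eval_a: u=-2, then ((-1 - y) == (y - x)) is true, then y=1, then u=6, then returns 12
eval_b: u=-3, then ((-1 - y) == (y - x)) is true, then y=1, then u=9, then returns 18
verdict: not equivalent; witness: x=-3, y=-2


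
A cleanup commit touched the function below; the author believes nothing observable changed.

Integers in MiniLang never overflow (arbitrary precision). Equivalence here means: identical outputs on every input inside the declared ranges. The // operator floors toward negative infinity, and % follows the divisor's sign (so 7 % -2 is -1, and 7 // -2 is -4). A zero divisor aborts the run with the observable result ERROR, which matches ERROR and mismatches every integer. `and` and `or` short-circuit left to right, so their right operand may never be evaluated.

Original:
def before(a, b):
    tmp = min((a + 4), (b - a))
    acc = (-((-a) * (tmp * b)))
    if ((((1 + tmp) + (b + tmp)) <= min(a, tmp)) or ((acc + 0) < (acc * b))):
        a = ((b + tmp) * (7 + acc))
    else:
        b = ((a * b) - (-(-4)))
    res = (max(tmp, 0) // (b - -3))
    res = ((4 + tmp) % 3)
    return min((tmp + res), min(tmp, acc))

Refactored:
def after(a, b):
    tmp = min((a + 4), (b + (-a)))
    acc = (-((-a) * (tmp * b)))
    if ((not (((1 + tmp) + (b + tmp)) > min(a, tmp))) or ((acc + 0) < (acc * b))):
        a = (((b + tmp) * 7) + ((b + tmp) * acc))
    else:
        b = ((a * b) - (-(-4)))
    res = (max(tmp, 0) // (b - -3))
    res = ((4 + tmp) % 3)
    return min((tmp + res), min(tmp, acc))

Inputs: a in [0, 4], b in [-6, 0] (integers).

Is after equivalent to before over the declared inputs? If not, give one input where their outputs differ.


Side by side, the visible changes include: arithmetic usage differs, comparison usage differs, boolean connective usage differs.
Spot check at a=3, b=-4 — before: tmp = -7; acc = 84; ((((1 + tmp) + (b + tmp)) <= min(a, tmp)) or ((acc + 0) < (acc * b))) -> true; a = -1001; res = 0; res = 0; return -7. after: tmp = -7; acc = 84; ((not (((1 + tmp) + (b + tmp)) > min(a, tmp))) or ((acc + 0) < (acc * b))) -> true; a = -1001; res = 0; res = 0; return -7. Both give -7.
An exhaustive pass over the 35 declared inputs shows identical outputs.
verdict: equivalent


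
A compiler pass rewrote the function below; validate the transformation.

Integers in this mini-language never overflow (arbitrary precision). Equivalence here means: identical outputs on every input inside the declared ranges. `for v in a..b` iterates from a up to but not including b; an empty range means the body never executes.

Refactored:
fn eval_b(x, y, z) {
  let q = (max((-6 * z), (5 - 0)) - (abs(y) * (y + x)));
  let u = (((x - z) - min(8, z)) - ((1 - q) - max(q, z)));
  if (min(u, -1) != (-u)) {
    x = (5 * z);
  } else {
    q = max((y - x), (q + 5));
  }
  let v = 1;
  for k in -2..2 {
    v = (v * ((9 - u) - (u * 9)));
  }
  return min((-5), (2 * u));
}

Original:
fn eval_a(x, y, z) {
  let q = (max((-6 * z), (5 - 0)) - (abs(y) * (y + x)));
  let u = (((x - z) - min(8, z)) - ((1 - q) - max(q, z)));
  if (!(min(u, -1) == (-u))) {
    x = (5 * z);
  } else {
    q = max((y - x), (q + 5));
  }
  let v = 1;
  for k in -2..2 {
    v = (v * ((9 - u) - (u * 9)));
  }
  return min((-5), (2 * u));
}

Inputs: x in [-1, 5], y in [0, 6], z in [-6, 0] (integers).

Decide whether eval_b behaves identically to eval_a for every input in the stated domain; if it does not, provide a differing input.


The two are interchangeable: boolean connective usage differs, and comparison usage differs, and every declared input agrees.
As a probe, take x=3, y=0, z=-3: eval_a runs q = 18; u = 44; (!(min(u, -1) == (-u))) -> true; x = -15; v = 1; [k=-2]; v = -431; [k=-1]; v = 185761; [k=0]; v = -80062991; [k=1]; v = 34507149121; return -5; eval_b runs q = 18; u = 44; (min(u, -1) != (-u)) -> true; x = -15; v = 1; [k=-2]; v = -431; [k=-1]; v = 185761; [k=0]; v = -80062991; [k=1]; v = 34507149121; return -5; both end at -5.
Sweeping the whole domain (343 inputs) finds no disagreement.
verdict: equivalent


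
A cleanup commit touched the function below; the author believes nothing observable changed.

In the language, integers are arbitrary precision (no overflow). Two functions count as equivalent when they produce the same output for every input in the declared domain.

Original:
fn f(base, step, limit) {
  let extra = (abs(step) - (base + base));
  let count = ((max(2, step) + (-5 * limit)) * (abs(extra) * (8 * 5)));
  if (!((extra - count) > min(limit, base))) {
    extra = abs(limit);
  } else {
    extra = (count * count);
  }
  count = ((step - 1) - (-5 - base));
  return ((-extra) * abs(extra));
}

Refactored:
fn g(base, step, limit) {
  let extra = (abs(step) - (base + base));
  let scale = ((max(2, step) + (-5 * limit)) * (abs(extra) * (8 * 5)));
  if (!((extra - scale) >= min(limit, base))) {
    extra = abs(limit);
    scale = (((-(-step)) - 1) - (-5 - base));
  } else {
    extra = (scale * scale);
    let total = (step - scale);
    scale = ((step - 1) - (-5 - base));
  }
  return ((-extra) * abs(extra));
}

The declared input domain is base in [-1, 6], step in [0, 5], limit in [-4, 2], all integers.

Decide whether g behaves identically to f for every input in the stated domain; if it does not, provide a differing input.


Run the pair on base=0, step=0, limit=1.
f: extra = 0; count = 0; (!((extra - count) > min(limit, base))) -> true; extra = 1; count = 4; return -1
g: extra = 0; scale = 0; (!((extra - scale) >= min(limit, base))) -> false; extra = 0; total = 0; scale = 4; return 0
-1 vs 0 — the two versions disagree here.
verdict: not equivalent; witness: base=0, step=0, limit=1


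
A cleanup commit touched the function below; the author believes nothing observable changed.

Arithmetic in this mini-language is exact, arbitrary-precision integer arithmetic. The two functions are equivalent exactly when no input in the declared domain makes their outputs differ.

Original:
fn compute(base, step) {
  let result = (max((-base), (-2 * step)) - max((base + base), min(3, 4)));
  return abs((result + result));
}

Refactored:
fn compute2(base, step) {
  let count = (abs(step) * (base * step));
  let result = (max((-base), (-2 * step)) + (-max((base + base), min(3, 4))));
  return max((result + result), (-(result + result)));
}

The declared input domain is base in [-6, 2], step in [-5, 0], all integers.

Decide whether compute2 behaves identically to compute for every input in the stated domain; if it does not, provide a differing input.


The two versions differ — the changes include arithmetic usage differs, and statement counts differ, and local variable names differ, and min/max/abs usage differs.
Tracing base=1, step=-2: compute: result = 1; return 2 | compute2: count = -4; result = 1; return 2 — matching result 2.
Sweeping the whole domain (54 inputs) finds no disagreement.
verdict: equivalent


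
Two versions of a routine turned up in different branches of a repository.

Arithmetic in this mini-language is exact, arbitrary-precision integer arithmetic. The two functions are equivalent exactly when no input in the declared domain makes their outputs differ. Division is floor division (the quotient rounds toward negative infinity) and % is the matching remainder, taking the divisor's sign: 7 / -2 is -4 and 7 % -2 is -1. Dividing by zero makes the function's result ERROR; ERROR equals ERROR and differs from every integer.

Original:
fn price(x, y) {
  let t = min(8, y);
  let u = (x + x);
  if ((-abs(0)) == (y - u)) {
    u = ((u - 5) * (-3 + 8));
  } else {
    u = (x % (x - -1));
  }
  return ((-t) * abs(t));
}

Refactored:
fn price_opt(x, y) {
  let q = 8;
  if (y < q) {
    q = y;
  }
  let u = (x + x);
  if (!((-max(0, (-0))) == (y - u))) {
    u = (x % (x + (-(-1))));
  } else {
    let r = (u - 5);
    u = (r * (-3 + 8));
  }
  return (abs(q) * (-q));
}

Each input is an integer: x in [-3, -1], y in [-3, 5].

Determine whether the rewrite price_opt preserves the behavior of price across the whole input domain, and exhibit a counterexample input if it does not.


Equivalent — the differences include arithmetic usage differs; and comparison usage differs; and boolean connective usage differs; and statement counts differ; and constant usage differs; and min/max/abs usage differs; and branching structure differs; and local variable names differ, yet no declared input distinguishes the two.
Tracing x=-1, y=3: price: t=3, then u=-2, then ((-abs(0)) == (y - u)) is false, then a zero divisor aborts: ERROR | price_opt: q=8, then (y < q) is true, then q=3, then u=-2, then (!((-max(0, (-0))) == (y - u))) is true, then a zero divisor aborts: ERROR — matching result ERROR.
Checked all 27 inputs in the declared domain: the outputs agree on every one.
verdict: equivalent


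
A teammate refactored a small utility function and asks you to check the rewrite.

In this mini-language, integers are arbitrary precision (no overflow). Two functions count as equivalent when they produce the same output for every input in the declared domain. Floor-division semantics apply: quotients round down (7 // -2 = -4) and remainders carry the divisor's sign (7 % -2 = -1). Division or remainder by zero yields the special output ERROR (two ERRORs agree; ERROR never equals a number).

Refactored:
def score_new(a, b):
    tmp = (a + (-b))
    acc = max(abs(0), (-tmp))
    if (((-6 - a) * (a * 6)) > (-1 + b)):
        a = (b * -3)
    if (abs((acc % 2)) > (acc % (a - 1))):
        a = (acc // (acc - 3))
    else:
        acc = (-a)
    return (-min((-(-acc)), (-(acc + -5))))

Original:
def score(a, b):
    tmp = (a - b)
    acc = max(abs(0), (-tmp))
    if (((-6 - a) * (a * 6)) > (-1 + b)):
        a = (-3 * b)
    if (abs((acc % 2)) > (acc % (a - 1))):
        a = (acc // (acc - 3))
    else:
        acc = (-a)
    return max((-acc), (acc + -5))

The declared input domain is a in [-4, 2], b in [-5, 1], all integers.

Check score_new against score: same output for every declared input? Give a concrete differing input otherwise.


The two versions differ — the changes include arithmetic usage differs, plus min/max/abs usage differs.
Tracing a=-3, b=0: score: tmp = -3; acc = 3; (((-6 - a) * (a * 6)) > (-1 + b)) -> true; a = 0; (abs((acc % 2)) > (acc % (a - 1))) -> true; division by zero -> ERROR | score_new: tmp = -3; acc = 3; (((-6 - a) * (a * 6)) > (-1 + b)) -> true; a = 0; (abs((acc % 2)) > (acc % (a - 1))) -> true; division by zero -> ERROR — matching result ERROR.
Every one of the 49 inputs gives matching results.
verdict: equivalent


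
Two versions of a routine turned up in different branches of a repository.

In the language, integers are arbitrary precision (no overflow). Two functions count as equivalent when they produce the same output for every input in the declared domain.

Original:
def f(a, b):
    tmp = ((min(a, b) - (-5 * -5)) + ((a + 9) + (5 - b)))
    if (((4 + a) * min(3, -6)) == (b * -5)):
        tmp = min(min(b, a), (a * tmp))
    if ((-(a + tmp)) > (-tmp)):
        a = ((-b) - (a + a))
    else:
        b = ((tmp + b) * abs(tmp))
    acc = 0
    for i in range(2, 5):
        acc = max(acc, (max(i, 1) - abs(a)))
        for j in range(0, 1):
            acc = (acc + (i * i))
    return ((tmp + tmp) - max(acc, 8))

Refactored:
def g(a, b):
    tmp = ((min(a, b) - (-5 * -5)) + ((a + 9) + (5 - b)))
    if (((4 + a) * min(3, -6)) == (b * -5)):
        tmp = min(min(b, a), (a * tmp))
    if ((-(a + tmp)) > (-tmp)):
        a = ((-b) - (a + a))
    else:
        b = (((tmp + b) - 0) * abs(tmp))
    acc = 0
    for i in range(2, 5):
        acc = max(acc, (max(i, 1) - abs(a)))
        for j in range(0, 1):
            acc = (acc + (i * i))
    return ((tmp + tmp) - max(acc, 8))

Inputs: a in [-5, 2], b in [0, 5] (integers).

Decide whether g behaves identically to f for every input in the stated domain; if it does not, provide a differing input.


Changes here: constant usage differs; and arithmetic usage differs; the full 48-point sweep finds no disagreement.
verdict: equivalent


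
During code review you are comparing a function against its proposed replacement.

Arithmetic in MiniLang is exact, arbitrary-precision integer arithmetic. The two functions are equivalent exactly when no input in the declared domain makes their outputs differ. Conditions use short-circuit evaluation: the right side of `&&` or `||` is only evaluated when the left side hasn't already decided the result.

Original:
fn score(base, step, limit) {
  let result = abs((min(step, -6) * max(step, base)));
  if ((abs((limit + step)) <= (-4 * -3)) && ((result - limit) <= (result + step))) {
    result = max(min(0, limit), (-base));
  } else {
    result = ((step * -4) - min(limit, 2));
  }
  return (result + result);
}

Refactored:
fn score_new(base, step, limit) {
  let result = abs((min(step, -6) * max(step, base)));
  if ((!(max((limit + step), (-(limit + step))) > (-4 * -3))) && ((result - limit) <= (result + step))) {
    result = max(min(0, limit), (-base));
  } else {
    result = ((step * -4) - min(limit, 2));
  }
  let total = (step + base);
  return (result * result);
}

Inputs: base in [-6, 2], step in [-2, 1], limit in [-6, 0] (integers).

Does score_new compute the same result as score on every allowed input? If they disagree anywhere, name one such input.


There is a counterexample at base=-6, step=-2, limit=-6: 28 on one side, 196 on the other.
score: result becomes 12; next ((abs((limit + step)) <= (-4 * -3)) && ((result - limit) <= (result + step))) evaluates to false; next result becomes 14; next final value 28
score_new: result becomes 12; next ((!(max((limit + step), (-(limit + step))) > (-4 * -3))) && ((result - limit) <= (result + step))) evaluates to false; next result becomes 14; next total becomes -8; next final value 196
verdict: not equivalent; witness: base=-6, step=-2, limit=-6


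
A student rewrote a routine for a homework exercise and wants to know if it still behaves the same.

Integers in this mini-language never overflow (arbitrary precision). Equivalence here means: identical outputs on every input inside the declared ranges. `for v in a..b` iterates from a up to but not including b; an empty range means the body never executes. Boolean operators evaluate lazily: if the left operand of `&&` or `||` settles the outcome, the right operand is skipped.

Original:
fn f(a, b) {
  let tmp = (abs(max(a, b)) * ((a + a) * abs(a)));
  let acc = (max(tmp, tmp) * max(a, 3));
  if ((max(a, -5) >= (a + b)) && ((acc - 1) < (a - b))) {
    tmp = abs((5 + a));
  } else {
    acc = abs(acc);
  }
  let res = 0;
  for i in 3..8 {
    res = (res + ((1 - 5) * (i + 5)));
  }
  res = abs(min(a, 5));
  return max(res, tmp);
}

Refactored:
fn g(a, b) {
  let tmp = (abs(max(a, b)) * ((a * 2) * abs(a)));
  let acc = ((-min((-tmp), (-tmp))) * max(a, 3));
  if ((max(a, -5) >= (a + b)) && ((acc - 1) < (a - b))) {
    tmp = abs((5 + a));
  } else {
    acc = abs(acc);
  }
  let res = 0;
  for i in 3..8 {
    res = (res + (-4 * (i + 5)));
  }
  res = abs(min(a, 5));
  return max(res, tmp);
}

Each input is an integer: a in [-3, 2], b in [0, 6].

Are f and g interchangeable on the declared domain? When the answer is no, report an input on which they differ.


Behavior is preserved: although min/max/abs usage differs; constant usage differs; arithmetic usage differs, the outputs never diverge.
Spot check at a=2, b=5 — f: tmp = 40; acc = 120; ((max(a, -5) >= (a + b)) && ((acc - 1) < (a - b))) -> false; acc = 120; res = 0; [i=3]; res = -32; [i=4]; res = -68; [i=5]; res = -108; [i=6]; res = -152; [i=7]; res = -200; res = 2; return 40. g: tmp = 40; acc = 120; ((max(a, -5) >= (a + b)) && ((acc - 1) < (a - b))) -> false; acc = 120; res = 0; [i=3]; res = -32; [i=4]; res = -68; [i=5]; res = -108; [i=6]; res = -152; [i=7]; res = -200; res = 2; return 40. Both give 40.
Checked all 42 inputs in the declared domain: the outputs agree on every one.
verdict: equivalent
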